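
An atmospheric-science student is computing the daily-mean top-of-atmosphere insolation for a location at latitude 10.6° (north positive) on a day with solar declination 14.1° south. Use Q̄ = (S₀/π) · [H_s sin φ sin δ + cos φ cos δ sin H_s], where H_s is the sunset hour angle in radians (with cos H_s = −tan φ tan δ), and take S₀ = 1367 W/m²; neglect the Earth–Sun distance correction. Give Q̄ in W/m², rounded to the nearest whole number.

385 W/m²

−tan φ tan δ = −(0.1871)(-0.2512) = 0.0470; H_s = arccos(0.0470) = 87.31°. In radians, H_s = 1.5238.
H_s sin φ sin δ = 1.5238 × 0.1840 × -0.2436 = -0.0683.
cos φ cos δ sin H_s = 0.9829 × 0.9699 × 0.9989 = 0.9523.
Q̄ = (1367/π) × (-0.0683 + 0.9523) = 435.13 × 0.8840 = 384.65 W/m².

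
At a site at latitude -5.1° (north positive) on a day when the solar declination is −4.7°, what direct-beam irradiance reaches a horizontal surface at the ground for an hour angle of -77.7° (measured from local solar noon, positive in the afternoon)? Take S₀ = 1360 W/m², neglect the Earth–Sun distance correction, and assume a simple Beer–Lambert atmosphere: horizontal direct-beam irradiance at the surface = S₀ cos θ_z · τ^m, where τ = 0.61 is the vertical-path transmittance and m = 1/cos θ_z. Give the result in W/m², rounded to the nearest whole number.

cos θ_z = sin(-5.1°) sin(-4.7°) + cos(-5.1°) cos(-4.7°) cos(-77.70°) = 0.0073 + 0.2115 = 0.2188.
Air mass m = 1/cos θ_z = 1/0.2188 = 4.570; τ^m = 0.61^4.570 = 0.1045.
Surface direct beam = 1360 × 0.2188 × 0.1045 = 31.10 W/m².

31 W/m²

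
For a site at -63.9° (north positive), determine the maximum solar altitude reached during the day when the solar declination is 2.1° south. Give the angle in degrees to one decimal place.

At local solar noon the hour angle is zero, so the elevation is 90° − |φ − δ| = 90° − |-63.9° − (-2.1°)| = 90° − 61.8° = 28.2°.

28.2°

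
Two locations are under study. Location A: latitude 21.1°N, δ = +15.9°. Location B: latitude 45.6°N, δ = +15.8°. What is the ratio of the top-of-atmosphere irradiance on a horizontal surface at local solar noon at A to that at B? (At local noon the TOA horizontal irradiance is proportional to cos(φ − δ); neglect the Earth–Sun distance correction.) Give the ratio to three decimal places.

1.148

A: cos θ_z = cos(21.1° − (15.9°)) = 0.9959.
B: cos θ_z = cos(45.6° − (15.8°)) = 0.8678.
Ratio A/B = 0.9959 / 0.8678 = 1.1476.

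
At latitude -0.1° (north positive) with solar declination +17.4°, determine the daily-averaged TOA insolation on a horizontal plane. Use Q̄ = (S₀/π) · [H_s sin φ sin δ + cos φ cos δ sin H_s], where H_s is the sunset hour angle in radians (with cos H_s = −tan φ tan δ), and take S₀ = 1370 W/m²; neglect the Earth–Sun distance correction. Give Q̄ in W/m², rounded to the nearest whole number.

cos H_s = −tan(-0.1°) · tan(17.4°) = 0.0005, so H_s = arccos(0.0005) = 89.97°. In radians, H_s = 1.5703.
H_s sin φ sin δ = 1.5703 × -0.0017 × 0.2990 = -0.0008.
cos φ cos δ sin H_s = 1.0000 × 0.9542 × 1.0000 = 0.9542.
Q̄ = (1370/π) × (-0.0008 + 0.9542) = 436.08 × 0.9534 = 415.76 W/m².

416 W/m²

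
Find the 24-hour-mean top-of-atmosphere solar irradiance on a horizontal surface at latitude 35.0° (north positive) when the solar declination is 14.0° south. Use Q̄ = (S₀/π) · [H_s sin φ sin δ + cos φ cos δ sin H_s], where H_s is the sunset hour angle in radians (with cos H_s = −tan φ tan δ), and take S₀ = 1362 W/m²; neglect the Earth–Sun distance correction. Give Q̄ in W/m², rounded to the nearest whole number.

255 W/m²

−tan φ tan δ = −(0.7002)(-0.2493) = 0.1746; H_s = arccos(0.1746) = 79.94°. In radians, H_s = 1.3952.
H_s sin φ sin δ = 1.3952 × 0.5736 × -0.2419 = -0.1936.
cos φ cos δ sin H_s = 0.8192 × 0.9703 × 0.9846 = 0.7826.
Q̄ = (1362/π) × (-0.1936 + 0.7826) = 433.54 × 0.5890 = 255.36 W/m².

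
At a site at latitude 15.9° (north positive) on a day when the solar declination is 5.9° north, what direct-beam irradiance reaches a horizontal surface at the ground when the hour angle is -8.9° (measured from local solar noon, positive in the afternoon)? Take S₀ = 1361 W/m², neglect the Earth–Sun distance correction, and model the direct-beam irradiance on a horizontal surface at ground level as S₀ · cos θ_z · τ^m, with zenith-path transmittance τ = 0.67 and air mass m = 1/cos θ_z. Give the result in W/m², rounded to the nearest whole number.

878 W/m²

cos θ_z = sin(15.9°) sin(5.9°) + cos(15.9°) cos(5.9°) cos(-8.90°) = 0.0282 + 0.9451 = 0.9733.
Air mass m = 1/cos θ_z = 1/0.9733 = 1.027; τ^m = 0.67^1.027 = 0.6628.
Surface direct beam = 1361 × 0.9733 × 0.6628 = 877.99 W/m².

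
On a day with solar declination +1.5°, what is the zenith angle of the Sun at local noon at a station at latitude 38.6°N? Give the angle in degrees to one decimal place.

37.1°

At local solar noon the hour angle is zero, so the zenith angle is |φ − δ| = |38.6° − (1.5°)| = 37.1°.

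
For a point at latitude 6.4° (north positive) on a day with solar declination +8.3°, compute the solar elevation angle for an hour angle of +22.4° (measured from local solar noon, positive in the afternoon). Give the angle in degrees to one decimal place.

cos θ_z = sin(6.4°) sin(8.3°) + cos(6.4°) cos(8.3°) cos(22.40°) = 0.0161 + 0.9092 = 0.9253.
θ_z = arccos(0.9253) = 22.29°, so the elevation is 90° − 22.29° = 67.71°.

67.7°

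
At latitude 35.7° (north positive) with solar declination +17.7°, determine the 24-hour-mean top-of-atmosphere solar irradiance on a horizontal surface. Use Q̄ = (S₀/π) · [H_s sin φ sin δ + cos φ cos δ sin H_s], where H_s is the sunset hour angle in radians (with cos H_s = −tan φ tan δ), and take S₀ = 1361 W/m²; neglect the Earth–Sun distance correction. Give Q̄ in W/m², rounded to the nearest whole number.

−tan φ tan δ = −(0.7186)(0.3191) = -0.2293; H_s = arccos(-0.2293) = 103.26°. In radians, H_s = 1.8022.
H_s sin φ sin δ = 1.8022 × 0.5835 × 0.3040 = 0.3197.
cos φ cos δ sin H_s = 0.8121 × 0.9527 × 0.9733 = 0.7530.
Q̄ = (1361/π) × (0.3197 + 0.7530) = 433.22 × 1.0727 = 464.72 W/m².

465 W/m²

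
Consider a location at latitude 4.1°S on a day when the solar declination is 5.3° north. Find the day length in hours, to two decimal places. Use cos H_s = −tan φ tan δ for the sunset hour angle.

The sunset hour angle satisfies cos H_s = −tan φ tan δ = 0.0066, giving H_s = 89.62°.
Day length = 2 H_s / 15° h⁻¹ = 179.24° / 15 = 11.949 h.

11.95 hours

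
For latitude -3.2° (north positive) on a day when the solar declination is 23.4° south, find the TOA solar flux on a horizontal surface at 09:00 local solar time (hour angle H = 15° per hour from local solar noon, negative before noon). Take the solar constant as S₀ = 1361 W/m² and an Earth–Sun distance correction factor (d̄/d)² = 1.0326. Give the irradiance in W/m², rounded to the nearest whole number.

Hour angle H = 15° × (9 − 12) = -45.00°.
With φ = -3.2°, δ = -23.4°, H = -45.00°: sin φ sin δ = 0.0222, cos φ cos δ cos H = 0.6479, so cos θ_z = 0.6701.
Top-of-atmosphere irradiance = S₀ (d̄/d)² cos θ_z = 1361 × 1.0326 × 0.6701 = 941.74 W/m².

942 W/m²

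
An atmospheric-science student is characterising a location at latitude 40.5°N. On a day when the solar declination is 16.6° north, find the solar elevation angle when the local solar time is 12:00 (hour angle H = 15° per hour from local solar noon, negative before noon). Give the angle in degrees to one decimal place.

Hour angle H = 15° × (12 − 12) = 0.00°.
cos θ_z = sin φ sin δ + cos φ cos δ cos H = (0.6494)(0.2857) + (0.7604)(0.9583)(1.0000) = 0.9142.
θ_z = arccos(0.9142) = 23.91°, so the elevation is 90° − 23.91° = 66.09°.

66.1°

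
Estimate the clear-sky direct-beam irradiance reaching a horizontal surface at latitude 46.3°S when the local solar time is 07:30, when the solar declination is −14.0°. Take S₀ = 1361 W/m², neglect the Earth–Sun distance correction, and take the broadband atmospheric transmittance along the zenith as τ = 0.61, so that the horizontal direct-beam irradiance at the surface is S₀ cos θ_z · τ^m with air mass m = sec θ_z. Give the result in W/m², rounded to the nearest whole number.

187 W/m²

Hour angle H = 15° × (7.5 − 12) = -67.50°.
cos θ_z = sin(-46.3°) sin(-14.0°) + cos(-46.3°) cos(-14.0°) cos(-67.50°) = 0.1749 + 0.2565 = 0.4314.
Air mass m = 1/cos θ_z = 1/0.4314 = 2.318; τ^m = 0.61^2.318 = 0.3180.
Surface direct beam = 1361 × 0.4314 × 0.3180 = 186.71 W/m².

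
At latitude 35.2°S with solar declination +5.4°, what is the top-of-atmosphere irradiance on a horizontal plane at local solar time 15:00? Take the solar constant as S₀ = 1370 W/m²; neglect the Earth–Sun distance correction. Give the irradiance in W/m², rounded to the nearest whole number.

Hour angle H = 15° × (15 − 12) = 45.00°.
With φ = -35.2°, δ = 5.4°, H = 45.00°: sin φ sin δ = -0.0542, cos φ cos δ cos H = 0.5752, so cos θ_z = 0.5210.
Top-of-atmosphere irradiance = S₀ cos θ_z = 1370 × 0.5210 = 713.77 W/m².

714 W/m²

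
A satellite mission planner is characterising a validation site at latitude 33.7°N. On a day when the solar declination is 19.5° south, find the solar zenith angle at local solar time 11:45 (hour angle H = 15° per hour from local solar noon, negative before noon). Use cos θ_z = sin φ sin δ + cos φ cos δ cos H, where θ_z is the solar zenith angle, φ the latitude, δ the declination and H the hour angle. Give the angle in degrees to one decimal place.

53.3°

Hour angle H = 15° × (11.75 − 12) = -3.75°.
cos θ_z = sin(33.7°) sin(-19.5°) + cos(33.7°) cos(-19.5°) cos(-3.75°) = -0.1852 + 0.7826 = 0.5974.
θ_z = arccos(0.5974) = 53.32°.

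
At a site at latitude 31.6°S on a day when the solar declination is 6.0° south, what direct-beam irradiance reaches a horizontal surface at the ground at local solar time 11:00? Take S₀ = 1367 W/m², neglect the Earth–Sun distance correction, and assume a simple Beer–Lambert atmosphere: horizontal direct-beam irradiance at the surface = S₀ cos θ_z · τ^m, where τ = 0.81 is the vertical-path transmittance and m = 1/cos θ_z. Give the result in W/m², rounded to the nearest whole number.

937 W/m²

Hour angle H = 15° × (11 − 12) = -15.00°.
cos θ_z = sin φ sin δ + cos φ cos δ cos H = (-0.5240)(-0.1045) + (0.8517)(0.9945)(0.9659) = 0.8729.
Air mass m = 1/cos θ_z = 1/0.8729 = 1.146; τ^m = 0.81^1.146 = 0.7855.
Surface direct beam = 1367 × 0.8729 × 0.7855 = 937.30 W/m².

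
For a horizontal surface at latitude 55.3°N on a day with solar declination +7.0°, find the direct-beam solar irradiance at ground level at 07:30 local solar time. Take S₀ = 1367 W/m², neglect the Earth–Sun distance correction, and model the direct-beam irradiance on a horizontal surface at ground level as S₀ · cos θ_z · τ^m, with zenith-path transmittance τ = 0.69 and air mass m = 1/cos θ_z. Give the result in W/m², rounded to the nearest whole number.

134 W/m²

Hour angle H = 15° × (7.5 − 12) = -67.50°.
cos θ_z = sin φ sin δ + cos φ cos δ cos H = (0.8221)(0.1219) + (0.5693)(0.9925)(0.3827) = 0.3165.
Air mass m = 1/cos θ_z = 1/0.3165 = 3.160; τ^m = 0.69^3.160 = 0.3096.
Surface direct beam = 1367 × 0.3165 × 0.3096 = 133.95 W/m².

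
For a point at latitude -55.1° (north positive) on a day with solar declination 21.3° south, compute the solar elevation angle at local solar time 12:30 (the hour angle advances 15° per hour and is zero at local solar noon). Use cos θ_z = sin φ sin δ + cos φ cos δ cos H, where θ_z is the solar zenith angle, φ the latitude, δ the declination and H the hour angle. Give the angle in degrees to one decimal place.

Hour angle H = 15° × (12.5 − 12) = 7.50°.
cos θ_z = sin(-55.1°) sin(-21.3°) + cos(-55.1°) cos(-21.3°) cos(7.50°) = 0.2979 + 0.5285 = 0.8264.
θ_z = arccos(0.8264) = 34.27°, so the elevation is 90° − 34.27° = 55.73°.

55.7°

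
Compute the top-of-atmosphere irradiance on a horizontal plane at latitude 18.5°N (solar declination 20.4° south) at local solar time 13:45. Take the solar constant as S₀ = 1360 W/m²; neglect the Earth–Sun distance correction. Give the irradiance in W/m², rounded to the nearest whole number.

Hour angle H = 15° × (13.75 − 12) = 26.25°.
cos θ_z = sin(18.5°) sin(-20.4°) + cos(18.5°) cos(-20.4°) cos(26.25°) = -0.1106 + 0.7972 = 0.6866.
Top-of-atmosphere irradiance = S₀ cos θ_z = 1360 × 0.6866 = 933.78 W/m².

934 W/m²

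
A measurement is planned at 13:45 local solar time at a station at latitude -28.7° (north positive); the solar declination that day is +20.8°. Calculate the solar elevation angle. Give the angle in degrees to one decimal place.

34.4°

Hour angle H = 15° × (13.75 − 12) = 26.25°.
cos θ_z = sin φ sin δ + cos φ cos δ cos H = (-0.4802)(0.3551) + (0.8771)(0.9348)(0.8969) = 0.5649.
θ_z = arccos(0.5649) = 55.60°, so the elevation is 90° − 55.60° = 34.40°.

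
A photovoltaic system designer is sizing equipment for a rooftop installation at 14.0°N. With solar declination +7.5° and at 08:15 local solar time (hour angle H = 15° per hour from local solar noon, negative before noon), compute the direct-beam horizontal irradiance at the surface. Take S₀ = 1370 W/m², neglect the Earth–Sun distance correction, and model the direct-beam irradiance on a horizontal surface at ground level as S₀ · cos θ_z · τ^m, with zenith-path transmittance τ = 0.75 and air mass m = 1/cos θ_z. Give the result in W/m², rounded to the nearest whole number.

Hour angle H = 15° × (8.25 − 12) = -56.25°.
cos θ_z = sin φ sin δ + cos φ cos δ cos H = (0.2419)(0.1305) + (0.9703)(0.9914)(0.5556) = 0.5660.
Air mass m = 1/cos θ_z = 1/0.5660 = 1.767; τ^m = 0.75^1.767 = 0.6015.
Surface direct beam = 1370 × 0.5660 × 0.6015 = 466.42 W/m².

466 W/m²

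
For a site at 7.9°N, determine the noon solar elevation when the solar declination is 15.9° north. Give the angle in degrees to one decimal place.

82.0°

At local solar noon the hour angle is zero, so the elevation is 90° − |φ − δ| = 90° − |7.9° − (15.9°)| = 90° − 8.0° = 82.0°.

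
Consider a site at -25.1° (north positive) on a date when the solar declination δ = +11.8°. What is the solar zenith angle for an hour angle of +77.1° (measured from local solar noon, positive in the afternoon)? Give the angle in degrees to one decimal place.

83.6°

With φ = -25.1°, δ = 11.8°, H = 77.10°: sin φ sin δ = -0.0867, cos φ cos δ cos H = 0.1979, so cos θ_z = 0.1112.
θ_z = arccos(0.1112) = 83.62°.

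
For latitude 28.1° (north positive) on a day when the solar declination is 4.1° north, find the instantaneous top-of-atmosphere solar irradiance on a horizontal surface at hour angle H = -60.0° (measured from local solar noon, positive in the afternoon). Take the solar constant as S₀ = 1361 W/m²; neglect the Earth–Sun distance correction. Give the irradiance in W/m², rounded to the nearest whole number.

With φ = 28.1°, δ = 4.1°, H = -60.00°: sin φ sin δ = 0.0337, cos φ cos δ cos H = 0.4399, so cos θ_z = 0.4736.
Top-of-atmosphere irradiance = S₀ cos θ_z = 1361 × 0.4736 = 644.57 W/m².

645 W/m²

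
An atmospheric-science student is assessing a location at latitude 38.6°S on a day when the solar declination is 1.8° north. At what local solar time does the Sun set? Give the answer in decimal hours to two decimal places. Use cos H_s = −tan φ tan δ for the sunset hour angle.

−tan φ tan δ = −(-0.7983)(0.0314) = 0.0251; H_s = arccos(0.0251) = 88.56°.
Sunset is at 12 + H_s/15 = 12 + 5.904 = 17.904 h local solar time.

17.90 h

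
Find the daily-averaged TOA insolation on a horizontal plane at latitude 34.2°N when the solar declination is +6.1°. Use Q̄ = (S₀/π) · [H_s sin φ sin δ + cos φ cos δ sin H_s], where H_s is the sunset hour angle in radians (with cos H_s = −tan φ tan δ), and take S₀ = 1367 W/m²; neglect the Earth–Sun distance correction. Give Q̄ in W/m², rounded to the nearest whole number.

400 W/m²

The sunset hour angle satisfies cos H_s = −tan φ tan δ = -0.0726, giving H_s = 94.16°. In radians, H_s = 1.6434.
H_s sin φ sin δ = 1.6434 × 0.5621 × 0.1063 = 0.0982.
cos φ cos δ sin H_s = 0.8271 × 0.9943 × 0.9974 = 0.8202.
Q̄ = (1367/π) × (0.0982 + 0.8202) = 435.13 × 0.9184 = 399.62 W/m².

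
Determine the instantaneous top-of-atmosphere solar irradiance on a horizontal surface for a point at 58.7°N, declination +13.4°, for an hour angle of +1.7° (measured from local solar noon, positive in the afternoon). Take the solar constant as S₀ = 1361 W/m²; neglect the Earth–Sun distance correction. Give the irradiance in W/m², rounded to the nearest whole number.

957 W/m²

cos θ_z = sin(58.7°) sin(13.4°) + cos(58.7°) cos(13.4°) cos(1.70°) = 0.1980 + 0.5052 = 0.7032.
Top-of-atmosphere irradiance = S₀ cos θ_z = 1361 × 0.7032 = 957.06 W/m².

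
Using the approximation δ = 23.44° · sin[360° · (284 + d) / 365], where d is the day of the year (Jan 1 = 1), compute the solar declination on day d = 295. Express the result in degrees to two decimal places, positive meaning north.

-12.10°

360 × (284 + 295) / 365 = 571.068°; sin(571.068°) = -0.5161.
δ = 23.44 × -0.5161 = -12.097° ≈ -12.10°.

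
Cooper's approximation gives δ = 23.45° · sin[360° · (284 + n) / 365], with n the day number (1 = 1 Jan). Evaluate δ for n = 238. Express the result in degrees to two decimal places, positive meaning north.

360 × (284 + 238) / 365 = 514.849°; sin(514.849°) = 0.4250.
δ = 23.45 × 0.4250 = 9.966° ≈ +9.97°.

+9.97°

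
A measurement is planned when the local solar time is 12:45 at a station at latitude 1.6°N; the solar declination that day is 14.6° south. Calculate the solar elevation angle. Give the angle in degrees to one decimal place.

Hour angle H = 15° × (12.75 − 12) = 11.25°.
With φ = 1.6°, δ = -14.6°, H = 11.25°: sin φ sin δ = -0.0070, cos φ cos δ cos H = 0.9487, so cos θ_z = 0.9417.
θ_z = arccos(0.9417) = 19.66°, so the elevation is 90° − 19.66° = 70.34°.

70.3°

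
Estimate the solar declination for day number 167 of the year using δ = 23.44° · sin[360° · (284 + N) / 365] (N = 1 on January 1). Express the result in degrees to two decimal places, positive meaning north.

360 × (284 + 167) / 365 = 444.822°; sin(444.822°) = 0.9959.
δ = 23.44 × 0.9959 = 23.344° ≈ +23.34°.

+23.34°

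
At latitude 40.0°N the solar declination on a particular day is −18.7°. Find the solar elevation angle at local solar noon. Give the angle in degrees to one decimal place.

31.3°

At local solar noon the hour angle is zero, so the elevation is 90° − |φ − δ| = 90° − |40.0° − (-18.7°)| = 90° − 58.7° = 31.3°.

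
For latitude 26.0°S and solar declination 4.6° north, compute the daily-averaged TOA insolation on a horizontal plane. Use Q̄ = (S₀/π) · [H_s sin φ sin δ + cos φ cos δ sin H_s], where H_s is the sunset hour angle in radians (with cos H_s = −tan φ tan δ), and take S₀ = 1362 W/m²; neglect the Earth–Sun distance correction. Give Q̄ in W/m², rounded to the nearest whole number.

365 W/m²

The sunset hour angle satisfies cos H_s = −tan φ tan δ = 0.0392, giving H_s = 87.75°. In radians, H_s = 1.5315.
H_s sin φ sin δ = 1.5315 × -0.4384 × 0.0802 = -0.0538.
cos φ cos δ sin H_s = 0.8988 × 0.9968 × 0.9992 = 0.8952.
Q̄ = (1362/π) × (-0.0538 + 0.8952) = 433.54 × 0.8414 = 364.78 W/m².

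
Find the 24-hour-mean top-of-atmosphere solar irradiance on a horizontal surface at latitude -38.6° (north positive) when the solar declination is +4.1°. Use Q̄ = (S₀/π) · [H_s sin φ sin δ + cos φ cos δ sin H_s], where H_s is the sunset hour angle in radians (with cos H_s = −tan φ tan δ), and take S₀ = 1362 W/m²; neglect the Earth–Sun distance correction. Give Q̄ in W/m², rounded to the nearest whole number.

308 W/m²

The sunset hour angle satisfies cos H_s = −tan φ tan δ = 0.0572, giving H_s = 86.72°. In radians, H_s = 1.5135.
H_s sin φ sin δ = 1.5135 × -0.6239 × 0.0715 = -0.0675.
cos φ cos δ sin H_s = 0.7815 × 0.9974 × 0.9984 = 0.7782.
Q̄ = (1362/π) × (-0.0675 + 0.7782) = 433.54 × 0.7107 = 308.12 W/m².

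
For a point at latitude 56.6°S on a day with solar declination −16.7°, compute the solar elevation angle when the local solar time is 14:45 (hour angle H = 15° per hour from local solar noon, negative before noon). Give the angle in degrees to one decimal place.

39.5°

Hour angle H = 15° × (14.75 − 12) = 41.25°.
cos θ_z = sin(-56.6°) sin(-16.7°) + cos(-56.6°) cos(-16.7°) cos(41.25°) = 0.2399 + 0.3964 = 0.6363.
θ_z = arccos(0.6363) = 50.48°, so the elevation is 90° − 50.48° = 39.52°.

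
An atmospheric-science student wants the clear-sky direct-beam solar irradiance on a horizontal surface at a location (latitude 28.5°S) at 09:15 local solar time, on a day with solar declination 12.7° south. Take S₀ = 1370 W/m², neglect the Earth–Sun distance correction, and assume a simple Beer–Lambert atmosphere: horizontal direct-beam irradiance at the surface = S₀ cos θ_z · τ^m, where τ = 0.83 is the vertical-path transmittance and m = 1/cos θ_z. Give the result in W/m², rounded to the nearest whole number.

801 W/m²

Hour angle H = 15° × (9.25 − 12) = -41.25°.
With φ = -28.5°, δ = -12.7°, H = -41.25°: sin φ sin δ = 0.1049, cos φ cos δ cos H = 0.6446, so cos θ_z = 0.7495.
Air mass m = 1/cos θ_z = 1/0.7495 = 1.334; τ^m = 0.83^1.334 = 0.7799.
Surface direct beam = 1370 × 0.7495 × 0.7799 = 800.81 W/m².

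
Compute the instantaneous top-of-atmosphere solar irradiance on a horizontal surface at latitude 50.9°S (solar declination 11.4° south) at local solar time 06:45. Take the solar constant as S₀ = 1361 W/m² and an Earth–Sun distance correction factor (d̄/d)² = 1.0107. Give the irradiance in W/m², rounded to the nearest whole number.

Hour angle H = 15° × (6.75 − 12) = -78.75°.
cos θ_z = sin(-50.9°) sin(-11.4°) + cos(-50.9°) cos(-11.4°) cos(-78.75°) = 0.1534 + 0.1206 = 0.2740.
Top-of-atmosphere irradiance = S₀ (d̄/d)² cos θ_z = 1361 × 1.0107 × 0.2740 = 376.90 W/m².

377 W/m²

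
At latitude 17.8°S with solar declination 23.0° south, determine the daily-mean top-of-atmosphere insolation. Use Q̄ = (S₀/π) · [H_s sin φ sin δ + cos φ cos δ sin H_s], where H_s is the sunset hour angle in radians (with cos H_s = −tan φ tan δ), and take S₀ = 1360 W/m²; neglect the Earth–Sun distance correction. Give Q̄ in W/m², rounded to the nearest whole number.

cos H_s = −tan(-17.8°) · tan(-23.0°) = -0.1363, so H_s = arccos(-0.1363) = 97.83°. In radians, H_s = 1.7075.
H_s sin φ sin δ = 1.7075 × -0.3057 × -0.3907 = 0.2039.
cos φ cos δ sin H_s = 0.9521 × 0.9205 × 0.9907 = 0.8683.
Q̄ = (1360/π) × (0.2039 + 0.8683) = 432.90 × 1.0722 = 464.16 W/m².

464 W/m²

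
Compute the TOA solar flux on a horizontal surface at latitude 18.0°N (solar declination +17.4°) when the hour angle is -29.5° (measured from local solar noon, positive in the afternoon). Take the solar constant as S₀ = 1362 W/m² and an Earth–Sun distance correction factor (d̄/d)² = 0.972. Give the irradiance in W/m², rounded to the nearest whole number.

1168 W/m²

With φ = 18.0°, δ = 17.4°, H = -29.50°: sin φ sin δ = 0.0924, cos φ cos δ cos H = 0.7899, so cos θ_z = 0.8823.
Top-of-atmosphere irradiance = S₀ (d̄/d)² cos θ_z = 1362 × 0.972 × 0.8823 = 1168.05 W/m².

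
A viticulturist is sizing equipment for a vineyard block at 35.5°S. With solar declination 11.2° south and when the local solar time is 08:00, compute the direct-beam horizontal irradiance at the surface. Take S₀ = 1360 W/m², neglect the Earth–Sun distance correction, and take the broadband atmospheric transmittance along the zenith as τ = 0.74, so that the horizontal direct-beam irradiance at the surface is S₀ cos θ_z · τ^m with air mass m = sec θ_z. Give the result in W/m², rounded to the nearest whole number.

387 W/m²

Hour angle H = 15° × (8 − 12) = -60.00°.
cos θ_z = sin(-35.5°) sin(-11.2°) + cos(-35.5°) cos(-11.2°) cos(-60.00°) = 0.1128 + 0.3993 = 0.5121.
Air mass m = 1/cos θ_z = 1/0.5121 = 1.953; τ^m = 0.74^1.953 = 0.5554.
Surface direct beam = 1360 × 0.5121 × 0.5554 = 386.81 W/m².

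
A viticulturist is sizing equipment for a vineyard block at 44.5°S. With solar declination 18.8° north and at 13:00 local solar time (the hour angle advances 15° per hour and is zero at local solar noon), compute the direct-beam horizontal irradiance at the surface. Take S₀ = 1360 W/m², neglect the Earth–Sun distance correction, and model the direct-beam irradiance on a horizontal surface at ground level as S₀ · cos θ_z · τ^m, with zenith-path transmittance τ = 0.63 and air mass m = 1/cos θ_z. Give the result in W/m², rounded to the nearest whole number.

Hour angle H = 15° × (13 − 12) = 15.00°.
cos θ_z = sin φ sin δ + cos φ cos δ cos H = (-0.7009)(0.3223) + (0.7133)(0.9466)(0.9659) = 0.4263.
Air mass m = 1/cos θ_z = 1/0.4263 = 2.346; τ^m = 0.63^2.346 = 0.3383.
Surface direct beam = 1360 × 0.4263 × 0.3383 = 196.14 W/m².

196 W/m²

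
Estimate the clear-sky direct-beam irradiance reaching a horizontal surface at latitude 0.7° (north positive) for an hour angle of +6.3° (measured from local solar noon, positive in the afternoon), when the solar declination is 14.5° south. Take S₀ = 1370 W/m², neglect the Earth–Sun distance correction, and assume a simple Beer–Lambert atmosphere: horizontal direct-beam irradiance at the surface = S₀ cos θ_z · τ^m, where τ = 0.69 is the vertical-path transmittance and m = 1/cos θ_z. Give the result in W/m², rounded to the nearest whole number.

cos θ_z = sin(0.7°) sin(-14.5°) + cos(0.7°) cos(-14.5°) cos(6.30°) = -0.0031 + 0.9622 = 0.9591.
Air mass m = 1/cos θ_z = 1/0.9591 = 1.043; τ^m = 0.69^1.043 = 0.6791.
Surface direct beam = 1370 × 0.9591 × 0.6791 = 892.31 W/m².

892 W/m²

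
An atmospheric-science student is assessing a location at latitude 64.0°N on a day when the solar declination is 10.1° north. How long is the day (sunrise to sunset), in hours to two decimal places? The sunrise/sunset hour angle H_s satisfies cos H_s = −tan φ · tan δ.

14.86 hours

−tan φ tan δ = −(2.0503)(0.1781) = -0.3652; H_s = arccos(-0.3652) = 111.42°.
Day length = 2 H_s / 15° h⁻¹ = 222.84° / 15 = 14.856 h.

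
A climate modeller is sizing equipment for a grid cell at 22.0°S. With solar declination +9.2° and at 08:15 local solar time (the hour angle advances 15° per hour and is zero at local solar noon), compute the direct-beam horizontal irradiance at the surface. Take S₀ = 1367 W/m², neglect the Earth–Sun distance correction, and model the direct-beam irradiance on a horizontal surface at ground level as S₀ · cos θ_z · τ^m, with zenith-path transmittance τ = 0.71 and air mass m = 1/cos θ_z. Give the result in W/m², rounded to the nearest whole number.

Hour angle H = 15° × (8.25 − 12) = -56.25°.
With φ = -22.0°, δ = 9.2°, H = -56.25°: sin φ sin δ = -0.0599, cos φ cos δ cos H = 0.5085, so cos θ_z = 0.4486.
Air mass m = 1/cos θ_z = 1/0.4486 = 2.229; τ^m = 0.71^2.229 = 0.4661.
Surface direct beam = 1367 × 0.4486 × 0.4661 = 285.83 W/m².

286 W/m²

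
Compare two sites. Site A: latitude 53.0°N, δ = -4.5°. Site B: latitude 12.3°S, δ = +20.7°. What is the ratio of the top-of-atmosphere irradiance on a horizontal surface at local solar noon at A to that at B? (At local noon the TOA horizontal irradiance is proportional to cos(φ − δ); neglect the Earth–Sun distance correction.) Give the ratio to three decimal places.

0.641

A: cos θ_z = cos(53.0° − (-4.5°)) = 0.5373.
B: cos θ_z = cos(-12.3° − (20.7°)) = 0.8387.
Ratio A/B = 0.5373 / 0.8387 = 0.6406.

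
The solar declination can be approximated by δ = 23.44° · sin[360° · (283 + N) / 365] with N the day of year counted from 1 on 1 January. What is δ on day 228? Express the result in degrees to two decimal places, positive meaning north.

360 × (283 + 228) / 365 = 504.000°; sin(504.000°) = 0.5878.
δ = 23.44 × 0.5878 = 13.778° ≈ +13.78°.

+13.78°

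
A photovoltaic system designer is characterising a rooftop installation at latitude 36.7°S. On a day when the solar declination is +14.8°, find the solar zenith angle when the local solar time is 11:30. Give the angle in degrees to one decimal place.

Hour angle H = 15° × (11.5 − 12) = -7.50°.
cos θ_z = sin φ sin δ + cos φ cos δ cos H = (-0.5976)(0.2554) + (0.8018)(0.9668)(0.9914) = 0.6159.
θ_z = arccos(0.6159) = 51.98°.

52.0°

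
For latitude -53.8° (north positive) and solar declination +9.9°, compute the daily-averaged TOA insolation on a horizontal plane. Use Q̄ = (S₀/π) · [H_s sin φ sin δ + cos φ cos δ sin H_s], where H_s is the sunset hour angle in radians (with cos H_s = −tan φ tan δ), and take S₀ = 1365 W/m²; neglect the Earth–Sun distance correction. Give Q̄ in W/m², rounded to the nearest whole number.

The sunset hour angle satisfies cos H_s = −tan φ tan δ = 0.2385, giving H_s = 76.20°. In radians, H_s = 1.3299.
H_s sin φ sin δ = 1.3299 × -0.8070 × 0.1719 = -0.1845.
cos φ cos δ sin H_s = 0.5906 × 0.9851 × 0.9711 = 0.5650.
Q̄ = (1365/π) × (-0.1845 + 0.5650) = 434.49 × 0.3805 = 165.32 W/m².

165 W/m²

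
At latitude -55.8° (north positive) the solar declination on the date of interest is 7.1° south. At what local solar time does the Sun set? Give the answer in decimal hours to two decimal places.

cos H_s = −tan(-55.8°) · tan(-7.1°) = -0.1833, so H_s = arccos(-0.1833) = 100.56°.
Sunset is at 12 + H_s/15 = 12 + 6.704 = 18.704 h local solar time.

18.70 h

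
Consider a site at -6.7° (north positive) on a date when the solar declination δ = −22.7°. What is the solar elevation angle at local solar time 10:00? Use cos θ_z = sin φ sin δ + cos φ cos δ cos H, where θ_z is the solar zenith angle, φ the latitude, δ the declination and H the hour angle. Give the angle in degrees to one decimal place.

Hour angle H = 15° × (10 − 12) = -30.00°.
cos θ_z = sin(-6.7°) sin(-22.7°) + cos(-6.7°) cos(-22.7°) cos(-30.00°) = 0.0450 + 0.7935 = 0.8385.
θ_z = arccos(0.8385) = 33.02°, so the elevation is 90° − 33.02° = 56.98°.

57.0°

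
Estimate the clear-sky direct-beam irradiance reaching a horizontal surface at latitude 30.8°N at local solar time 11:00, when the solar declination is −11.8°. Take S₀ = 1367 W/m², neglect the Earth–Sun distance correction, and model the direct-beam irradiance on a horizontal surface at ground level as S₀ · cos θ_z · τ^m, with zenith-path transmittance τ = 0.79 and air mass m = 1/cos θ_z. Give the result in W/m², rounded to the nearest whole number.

693 W/m²

Hour angle H = 15° × (11 − 12) = -15.00°.
cos θ_z = sin(30.8°) sin(-11.8°) + cos(30.8°) cos(-11.8°) cos(-15.00°) = -0.1047 + 0.8122 = 0.7075.
Air mass m = 1/cos θ_z = 1/0.7075 = 1.413; τ^m = 0.79^1.413 = 0.7167.
Surface direct beam = 1367 × 0.7075 × 0.7167 = 693.16 W/m².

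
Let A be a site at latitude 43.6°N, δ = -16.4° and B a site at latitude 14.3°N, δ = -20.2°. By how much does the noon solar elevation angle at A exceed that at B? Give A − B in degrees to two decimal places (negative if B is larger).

A: 90° − |43.6 − (-16.4)| = 30.00°.
B: 90° − |14.3 − (-20.2)| = 55.50°.
A − B = 30.00 − 55.50 = -25.50°.

-25.50°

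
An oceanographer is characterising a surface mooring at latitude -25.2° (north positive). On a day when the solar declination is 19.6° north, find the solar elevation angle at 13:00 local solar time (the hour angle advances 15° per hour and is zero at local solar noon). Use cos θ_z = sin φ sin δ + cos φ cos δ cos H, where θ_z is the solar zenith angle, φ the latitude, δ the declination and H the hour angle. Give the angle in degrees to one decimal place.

42.9°

Hour angle H = 15° × (13 − 12) = 15.00°.
cos θ_z = sin(-25.2°) sin(19.6°) + cos(-25.2°) cos(19.6°) cos(15.00°) = -0.1428 + 0.8234 = 0.6806.
θ_z = arccos(0.6806) = 47.11°, so the elevation is 90° − 47.11° = 42.89°.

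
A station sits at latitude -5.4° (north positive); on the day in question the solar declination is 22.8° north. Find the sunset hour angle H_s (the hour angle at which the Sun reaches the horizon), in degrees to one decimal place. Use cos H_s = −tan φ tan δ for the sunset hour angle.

87.7°

The sunset hour angle satisfies cos H_s = −tan φ tan δ = 0.0397, giving H_s = 87.72°.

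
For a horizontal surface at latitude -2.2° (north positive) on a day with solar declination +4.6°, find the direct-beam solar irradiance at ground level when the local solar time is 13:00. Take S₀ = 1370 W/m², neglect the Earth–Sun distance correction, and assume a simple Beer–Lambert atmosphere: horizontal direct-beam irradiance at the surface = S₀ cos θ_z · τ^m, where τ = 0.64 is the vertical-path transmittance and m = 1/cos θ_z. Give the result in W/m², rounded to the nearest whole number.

825 W/m²

Hour angle H = 15° × (13 − 12) = 15.00°.
cos θ_z = sin φ sin δ + cos φ cos δ cos H = (-0.0384)(0.0802) + (0.9993)(0.9968)(0.9659) = 0.9591.
Air mass m = 1/cos θ_z = 1/0.9591 = 1.043; τ^m = 0.64^1.043 = 0.6278.
Surface direct beam = 1370 × 0.9591 × 0.6278 = 824.91 W/m².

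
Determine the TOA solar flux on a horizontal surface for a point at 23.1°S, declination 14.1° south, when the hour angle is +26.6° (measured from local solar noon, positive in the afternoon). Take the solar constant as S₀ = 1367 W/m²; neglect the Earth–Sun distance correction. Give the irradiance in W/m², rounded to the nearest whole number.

With φ = -23.1°, δ = -14.1°, H = 26.60°: sin φ sin δ = 0.0956, cos φ cos δ cos H = 0.7977, so cos θ_z = 0.8933.
Top-of-atmosphere irradiance = S₀ cos θ_z = 1367 × 0.8933 = 1221.14 W/m².

1221 W/m²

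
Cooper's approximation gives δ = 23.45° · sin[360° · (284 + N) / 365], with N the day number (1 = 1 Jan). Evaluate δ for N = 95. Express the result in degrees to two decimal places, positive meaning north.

+5.60°

360 × (284 + 95) / 365 = 373.808°; sin(373.808°) = 0.2387.
δ = 23.45 × 0.2387 = 5.598° ≈ +5.60°.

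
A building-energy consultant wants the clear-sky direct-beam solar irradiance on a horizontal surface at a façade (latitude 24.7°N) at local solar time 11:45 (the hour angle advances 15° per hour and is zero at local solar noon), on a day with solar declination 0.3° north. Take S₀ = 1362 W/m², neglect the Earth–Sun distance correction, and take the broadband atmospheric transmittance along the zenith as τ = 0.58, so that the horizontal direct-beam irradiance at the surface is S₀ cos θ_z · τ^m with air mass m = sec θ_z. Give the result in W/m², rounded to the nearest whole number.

680 W/m²

Hour angle H = 15° × (11.75 − 12) = -3.75°.
With φ = 24.7°, δ = 0.3°, H = -3.75°: sin φ sin δ = 0.0022, cos φ cos δ cos H = 0.9066, so cos θ_z = 0.9088.
Air mass m = 1/cos θ_z = 1/0.9088 = 1.100; τ^m = 0.58^1.100 = 0.5493.
Surface direct beam = 1362 × 0.9088 × 0.5493 = 679.92 W/m².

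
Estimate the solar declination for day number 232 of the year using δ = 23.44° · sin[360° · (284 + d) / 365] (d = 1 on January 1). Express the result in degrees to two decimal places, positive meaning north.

360 × (284 + 232) / 365 = 508.932°; sin(508.932°) = 0.5161.
δ = 23.44 × 0.5161 = 12.097° ≈ +12.10°.

+12.10°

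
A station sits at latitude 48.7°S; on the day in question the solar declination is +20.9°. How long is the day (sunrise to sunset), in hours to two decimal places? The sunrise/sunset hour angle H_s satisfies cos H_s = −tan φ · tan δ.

−tan φ tan δ = −(-1.1383)(0.3819) = 0.4347; H_s = arccos(0.4347) = 64.23°.
Day length = 2 H_s / 15° h⁻¹ = 128.46° / 15 = 8.564 h.

8.56 hours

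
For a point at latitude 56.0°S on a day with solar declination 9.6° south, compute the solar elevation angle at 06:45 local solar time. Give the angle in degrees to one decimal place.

14.2°

Hour angle H = 15° × (6.75 − 12) = -78.75°.
cos θ_z = sin φ sin δ + cos φ cos δ cos H = (-0.8290)(-0.1668) + (0.5592)(0.9860)(0.1951) = 0.2458.
θ_z = arccos(0.2458) = 75.77°, so the elevation is 90° − 75.77° = 14.23°.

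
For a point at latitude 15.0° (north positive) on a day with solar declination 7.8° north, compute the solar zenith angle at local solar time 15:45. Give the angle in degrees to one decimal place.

55.5°

Hour angle H = 15° × (15.75 − 12) = 56.25°.
cos θ_z = sin(15.0°) sin(7.8°) + cos(15.0°) cos(7.8°) cos(56.25°) = 0.0351 + 0.5317 = 0.5668.
θ_z = arccos(0.5668) = 55.47°.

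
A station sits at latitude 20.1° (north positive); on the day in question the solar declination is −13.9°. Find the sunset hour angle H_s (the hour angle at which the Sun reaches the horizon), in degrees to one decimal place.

cos H_s = −tan(20.1°) · tan(-13.9°) = 0.0906, so H_s = arccos(0.0906) = 84.80°.

84.8°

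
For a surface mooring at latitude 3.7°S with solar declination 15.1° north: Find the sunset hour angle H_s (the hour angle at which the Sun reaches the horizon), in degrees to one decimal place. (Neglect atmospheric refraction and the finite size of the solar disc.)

cos H_s = −tan(-3.7°) · tan(15.1°) = 0.0174, so H_s = arccos(0.0174) = 89.00°.

89.0°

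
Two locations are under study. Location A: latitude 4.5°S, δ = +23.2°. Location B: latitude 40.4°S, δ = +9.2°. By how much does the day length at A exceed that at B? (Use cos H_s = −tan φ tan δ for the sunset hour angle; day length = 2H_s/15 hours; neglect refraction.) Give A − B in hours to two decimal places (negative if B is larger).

+0.80 h

A: H_s = arccos(−tan -4.5° · tan 23.2°) = 88.07°, so 2H_s/15 = 11.7427 h.
B: H_s = arccos(−tan -40.4° · tan 9.2°) = 82.08°, so 2H_s/15 = 10.9440 h.
A − B = 11.7427 − 10.9440 = 0.7987 h.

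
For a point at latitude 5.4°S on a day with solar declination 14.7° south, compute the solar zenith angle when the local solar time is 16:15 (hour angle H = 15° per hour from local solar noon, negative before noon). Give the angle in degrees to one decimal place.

63.3°

Hour angle H = 15° × (16.25 − 12) = 63.75°.
cos θ_z = sin φ sin δ + cos φ cos δ cos H = (-0.0941)(-0.2538) + (0.9956)(0.9673)(0.4423) = 0.4498.
θ_z = arccos(0.4498) = 63.27°.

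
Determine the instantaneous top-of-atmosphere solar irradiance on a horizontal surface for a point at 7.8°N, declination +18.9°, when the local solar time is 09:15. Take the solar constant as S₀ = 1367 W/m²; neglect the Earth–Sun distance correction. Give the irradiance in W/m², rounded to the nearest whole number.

1023 W/m²

Hour angle H = 15° × (9.25 − 12) = -41.25°.
cos θ_z = sin φ sin δ + cos φ cos δ cos H = (0.1357)(0.3239) + (0.9907)(0.9461)(0.7518) = 0.7486.
Top-of-atmosphere irradiance = S₀ cos θ_z = 1367 × 0.7486 = 1023.34 W/m².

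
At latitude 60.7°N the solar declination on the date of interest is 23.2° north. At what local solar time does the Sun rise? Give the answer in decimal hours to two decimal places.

2.68 h

−tan φ tan δ = −(1.7820)(0.4286) = -0.7638; H_s = arccos(-0.7638) = 139.80°.
Sunrise is at 12 − H_s/15 = 12 − 9.320 = 2.680 h local solar time.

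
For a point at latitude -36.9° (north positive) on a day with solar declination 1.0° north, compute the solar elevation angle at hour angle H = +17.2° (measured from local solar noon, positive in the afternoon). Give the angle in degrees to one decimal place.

48.9°

With φ = -36.9°, δ = 1.0°, H = 17.20°: sin φ sin δ = -0.0105, cos φ cos δ cos H = 0.7638, so cos θ_z = 0.7533.
θ_z = arccos(0.7533) = 41.12°, so the elevation is 90° − 41.12° = 48.88°.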